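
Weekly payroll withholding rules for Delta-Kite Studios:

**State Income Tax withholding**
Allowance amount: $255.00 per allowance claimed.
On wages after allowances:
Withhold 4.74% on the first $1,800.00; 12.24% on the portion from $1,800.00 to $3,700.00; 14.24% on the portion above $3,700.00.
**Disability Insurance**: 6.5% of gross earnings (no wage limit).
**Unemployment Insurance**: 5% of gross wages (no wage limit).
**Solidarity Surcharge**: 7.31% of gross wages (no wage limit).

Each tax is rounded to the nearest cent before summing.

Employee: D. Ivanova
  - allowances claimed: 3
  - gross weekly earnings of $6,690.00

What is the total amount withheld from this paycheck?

$1,893.11

State Income Tax: taxable = $6,690.00 − 3×$255.00 = $5,925.00
  $317.88 + 14.24% × ($5,925.00 − $3,700.00) = $317.88 + 14.24% × $2,225.00 = $634.72
Disability Insurance: 6.5% × $6,690.00 = $434.85
Unemployment Insurance: 5% × $6,690.00 = $334.50
Solidarity Surcharge: 7.31% × $6,690.00 = $489.04
Total: $634.72 + $434.85 + $334.50 + $489.04 = $1,893.11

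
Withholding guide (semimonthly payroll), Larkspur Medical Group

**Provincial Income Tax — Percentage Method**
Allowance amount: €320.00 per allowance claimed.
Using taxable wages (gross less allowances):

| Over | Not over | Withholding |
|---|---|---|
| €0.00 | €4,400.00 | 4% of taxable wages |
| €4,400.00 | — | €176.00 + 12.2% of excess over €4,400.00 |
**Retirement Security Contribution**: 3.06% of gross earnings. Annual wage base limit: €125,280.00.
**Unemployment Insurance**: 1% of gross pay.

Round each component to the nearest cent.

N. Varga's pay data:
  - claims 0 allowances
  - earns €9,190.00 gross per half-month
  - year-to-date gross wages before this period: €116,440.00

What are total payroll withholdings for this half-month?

Provincial Income Tax: taxable = €9,190.00
  €176.00 + 12.2% × (€9,190.00 − €4,400.00) = €176.00 + 12.2% × €4,790.00 = €760.38
Retirement Security Contribution: cap €125,280.00 − YTD €116,440.00 = €8,840.00 subject; 3.06% × €8,840.00 = €270.50
Unemployment Insurance: 1% × €9,190.00 = €91.90
Total: €760.38 + €270.50 + €91.90 = €1,122.78

€1,122.78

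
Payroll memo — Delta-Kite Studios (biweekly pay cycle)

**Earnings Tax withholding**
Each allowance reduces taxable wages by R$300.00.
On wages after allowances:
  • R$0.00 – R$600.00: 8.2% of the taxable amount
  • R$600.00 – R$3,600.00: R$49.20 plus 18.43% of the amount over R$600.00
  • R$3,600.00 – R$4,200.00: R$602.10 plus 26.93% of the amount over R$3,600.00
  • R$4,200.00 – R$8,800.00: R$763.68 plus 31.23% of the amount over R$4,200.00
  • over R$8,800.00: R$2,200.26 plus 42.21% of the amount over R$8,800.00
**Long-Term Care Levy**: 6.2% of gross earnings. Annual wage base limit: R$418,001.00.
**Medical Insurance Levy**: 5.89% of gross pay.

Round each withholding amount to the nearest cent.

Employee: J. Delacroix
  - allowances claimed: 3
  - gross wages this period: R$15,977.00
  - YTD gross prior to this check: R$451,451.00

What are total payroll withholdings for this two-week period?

R$5,790.83

Earnings Tax: taxable = R$15,977.00 − 3×R$300.00 = R$15,077.00
  R$2,200.26 + 42.21% × (R$15,077.00 − R$8,800.00) = R$2,200.26 + 42.21% × R$6,277.00 = R$4,849.78
Long-Term Care Levy: YTD R$451,451.00 ≥ cap R$418,001.00 → R$0.00
Medical Insurance Levy: 5.89% × R$15,977.00 = R$941.05
Total: R$4,849.78 + R$0.00 + R$941.05 = R$5,790.83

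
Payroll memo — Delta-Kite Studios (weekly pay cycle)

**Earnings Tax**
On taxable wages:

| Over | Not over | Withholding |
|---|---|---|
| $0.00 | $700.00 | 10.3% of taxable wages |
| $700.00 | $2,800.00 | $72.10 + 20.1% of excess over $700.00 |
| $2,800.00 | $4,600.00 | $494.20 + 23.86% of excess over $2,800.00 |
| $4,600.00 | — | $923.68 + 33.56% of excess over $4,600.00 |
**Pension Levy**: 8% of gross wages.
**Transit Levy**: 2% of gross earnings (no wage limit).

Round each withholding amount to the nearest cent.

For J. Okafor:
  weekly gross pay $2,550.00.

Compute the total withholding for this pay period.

Earnings Tax: taxable = $2,550.00
  $72.10 + 20.1% × ($2,550.00 − $700.00) = $72.10 + 20.1% × $1,850.00 = $443.95
Pension Levy: 8% × $2,550.00 = $204.00
Transit Levy: 2% × $2,550.00 = $51.00
Total: $443.95 + $204.00 + $51.00 = $698.95

$698.95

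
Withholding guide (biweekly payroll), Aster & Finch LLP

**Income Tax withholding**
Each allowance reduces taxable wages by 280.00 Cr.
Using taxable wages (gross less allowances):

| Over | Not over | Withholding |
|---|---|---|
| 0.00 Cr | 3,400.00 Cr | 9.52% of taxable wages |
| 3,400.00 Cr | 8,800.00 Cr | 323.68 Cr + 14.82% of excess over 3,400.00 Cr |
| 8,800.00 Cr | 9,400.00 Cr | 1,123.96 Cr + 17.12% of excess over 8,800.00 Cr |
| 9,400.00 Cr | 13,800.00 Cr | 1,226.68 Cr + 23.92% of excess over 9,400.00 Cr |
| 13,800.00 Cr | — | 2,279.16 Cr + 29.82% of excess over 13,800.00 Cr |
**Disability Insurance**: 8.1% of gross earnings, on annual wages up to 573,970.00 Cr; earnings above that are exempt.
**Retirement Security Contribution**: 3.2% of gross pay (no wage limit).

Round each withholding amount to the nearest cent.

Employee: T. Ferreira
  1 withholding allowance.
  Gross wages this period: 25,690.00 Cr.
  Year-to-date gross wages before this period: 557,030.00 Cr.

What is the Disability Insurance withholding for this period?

1,372.14 Cr

Disability Insurance: cap 573,970.00 Cr − YTD 557,030.00 Cr = 16,940.00 Cr subject; 8.1% × 16,940.00 Cr = 1,372.14 Cr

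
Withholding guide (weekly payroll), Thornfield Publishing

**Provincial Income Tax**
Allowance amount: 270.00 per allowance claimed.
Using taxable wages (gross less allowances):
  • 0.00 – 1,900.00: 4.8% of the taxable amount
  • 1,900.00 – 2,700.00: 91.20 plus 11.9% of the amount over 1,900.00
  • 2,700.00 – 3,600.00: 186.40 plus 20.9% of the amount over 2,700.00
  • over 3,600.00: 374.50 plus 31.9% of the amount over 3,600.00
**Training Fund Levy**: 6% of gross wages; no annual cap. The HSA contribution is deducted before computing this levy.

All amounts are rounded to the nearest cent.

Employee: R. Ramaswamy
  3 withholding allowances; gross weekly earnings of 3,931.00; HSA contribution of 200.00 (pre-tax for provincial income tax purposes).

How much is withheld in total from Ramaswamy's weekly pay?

456.45

Provincial Income Tax: taxable = 3,931.00 − 200.00 − 3×270.00 = 2,921.00
  186.40 + 20.9% × (2,921.00 − 2,700.00) = 186.40 + 20.9% × 221.00 = 232.59
Training Fund Levy: 6% × 3,731.00 = 223.86
Total: 232.59 + 223.86 = 456.45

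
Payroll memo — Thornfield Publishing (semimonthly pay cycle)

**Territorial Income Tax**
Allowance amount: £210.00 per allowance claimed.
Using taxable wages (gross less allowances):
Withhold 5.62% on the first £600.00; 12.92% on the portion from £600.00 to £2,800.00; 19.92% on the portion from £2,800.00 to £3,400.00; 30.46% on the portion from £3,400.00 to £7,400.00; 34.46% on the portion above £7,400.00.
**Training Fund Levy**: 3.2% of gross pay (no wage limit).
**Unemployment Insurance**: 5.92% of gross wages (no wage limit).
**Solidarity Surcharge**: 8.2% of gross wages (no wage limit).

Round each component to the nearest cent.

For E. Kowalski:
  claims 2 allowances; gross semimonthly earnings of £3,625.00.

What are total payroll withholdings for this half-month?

Territorial Income Tax: taxable = £3,625.00 − 2×£210.00 = £3,205.00
  £317.96 + 19.92% × (£3,205.00 − £2,800.00) = £317.96 + 19.92% × £405.00 = £398.64
Training Fund Levy: 3.2% × £3,625.00 = £116.00
Unemployment Insurance: 5.92% × £3,625.00 = £214.60
Solidarity Surcharge: 8.2% × £3,625.00 = £297.25
Total: £398.64 + £116.00 + £214.60 + £297.25 = £1,026.49

£1,026.49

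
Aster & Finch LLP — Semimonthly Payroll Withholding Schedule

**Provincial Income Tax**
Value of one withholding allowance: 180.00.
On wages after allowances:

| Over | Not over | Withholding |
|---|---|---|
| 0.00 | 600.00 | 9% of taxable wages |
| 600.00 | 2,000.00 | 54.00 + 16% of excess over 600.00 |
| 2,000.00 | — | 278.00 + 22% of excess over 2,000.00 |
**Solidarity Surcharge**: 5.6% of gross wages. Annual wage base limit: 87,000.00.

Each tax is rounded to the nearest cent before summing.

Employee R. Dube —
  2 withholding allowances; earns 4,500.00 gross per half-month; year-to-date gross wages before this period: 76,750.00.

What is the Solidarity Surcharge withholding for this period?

252.00

Solidarity Surcharge: 5.6% × 4,500.00 = 252.00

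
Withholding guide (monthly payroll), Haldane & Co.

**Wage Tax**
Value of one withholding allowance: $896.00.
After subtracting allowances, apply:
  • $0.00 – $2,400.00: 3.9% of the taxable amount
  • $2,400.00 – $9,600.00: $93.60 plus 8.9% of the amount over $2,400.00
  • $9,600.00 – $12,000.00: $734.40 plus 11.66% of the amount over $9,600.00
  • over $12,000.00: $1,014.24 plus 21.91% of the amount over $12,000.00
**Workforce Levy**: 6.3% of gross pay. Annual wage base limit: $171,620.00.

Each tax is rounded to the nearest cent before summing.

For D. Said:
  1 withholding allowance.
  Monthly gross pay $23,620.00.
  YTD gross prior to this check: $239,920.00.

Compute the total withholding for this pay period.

Wage Tax: taxable = $23,620.00 − 1×$896.00 = $22,724.00
  $1,014.24 + 21.91% × ($22,724.00 − $12,000.00) = $1,014.24 + 21.91% × $10,724.00 = $3,363.87
Workforce Levy: YTD $239,920.00 ≥ cap $171,620.00 → $0.00
Total: $3,363.87 + $0.00 = $3,363.87

$3,363.87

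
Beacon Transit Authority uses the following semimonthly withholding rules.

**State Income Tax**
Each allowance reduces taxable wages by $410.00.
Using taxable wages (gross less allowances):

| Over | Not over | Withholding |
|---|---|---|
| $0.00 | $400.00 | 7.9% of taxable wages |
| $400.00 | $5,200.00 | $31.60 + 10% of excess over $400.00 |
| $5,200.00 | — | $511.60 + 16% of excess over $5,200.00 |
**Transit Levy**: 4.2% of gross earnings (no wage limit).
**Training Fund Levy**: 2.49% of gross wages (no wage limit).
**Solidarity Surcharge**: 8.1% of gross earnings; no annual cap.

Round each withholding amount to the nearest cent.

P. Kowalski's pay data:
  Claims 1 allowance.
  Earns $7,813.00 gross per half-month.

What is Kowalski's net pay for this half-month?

$5,793.38

State Income Tax: taxable = $7,813.00 − 1×$410.00 = $7,403.00
  $511.60 + 16% × ($7,403.00 − $5,200.00) = $511.60 + 16% × $2,203.00 = $864.08
Transit Levy: 4.2% × $7,813.00 = $328.15
Training Fund Levy: 2.49% × $7,813.00 = $194.54
Solidarity Surcharge: 8.1% × $7,813.00 = $632.85
Total withheld: $864.08 + $328.15 + $194.54 + $632.85 = $2,019.62
Net pay: $7,813.00 − $2,019.62 = $5,793.38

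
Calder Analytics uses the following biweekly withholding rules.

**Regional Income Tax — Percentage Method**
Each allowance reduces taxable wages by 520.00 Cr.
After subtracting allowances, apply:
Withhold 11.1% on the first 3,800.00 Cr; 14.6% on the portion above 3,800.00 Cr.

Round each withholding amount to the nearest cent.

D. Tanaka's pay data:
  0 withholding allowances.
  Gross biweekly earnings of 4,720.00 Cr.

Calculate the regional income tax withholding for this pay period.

Regional Income Tax: taxable = 4,720.00 Cr
  421.80 Cr + 14.6% × (4,720.00 Cr − 3,800.00 Cr) = 421.80 Cr + 14.6% × 920.00 Cr = 556.12 Cr

556.12 Cr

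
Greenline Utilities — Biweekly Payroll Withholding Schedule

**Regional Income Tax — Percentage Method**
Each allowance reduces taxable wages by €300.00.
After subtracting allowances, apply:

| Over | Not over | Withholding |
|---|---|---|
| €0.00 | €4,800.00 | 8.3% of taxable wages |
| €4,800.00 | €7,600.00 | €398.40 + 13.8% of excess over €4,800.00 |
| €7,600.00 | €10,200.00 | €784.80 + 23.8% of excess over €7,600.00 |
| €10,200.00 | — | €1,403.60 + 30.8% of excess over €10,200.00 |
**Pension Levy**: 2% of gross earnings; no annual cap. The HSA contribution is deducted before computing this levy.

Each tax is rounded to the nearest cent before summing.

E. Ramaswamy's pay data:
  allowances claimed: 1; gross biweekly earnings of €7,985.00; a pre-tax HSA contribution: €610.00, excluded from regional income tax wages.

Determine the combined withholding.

Regional Income Tax: taxable = €7,985.00 − €610.00 − 1×€300.00 = €7,075.00
  €398.40 + 13.8% × (€7,075.00 − €4,800.00) = €398.40 + 13.8% × €2,275.00 = €712.35
Pension Levy: 2% × €7,375.00 = €147.50
Total: €712.35 + €147.50 = €859.85

€859.85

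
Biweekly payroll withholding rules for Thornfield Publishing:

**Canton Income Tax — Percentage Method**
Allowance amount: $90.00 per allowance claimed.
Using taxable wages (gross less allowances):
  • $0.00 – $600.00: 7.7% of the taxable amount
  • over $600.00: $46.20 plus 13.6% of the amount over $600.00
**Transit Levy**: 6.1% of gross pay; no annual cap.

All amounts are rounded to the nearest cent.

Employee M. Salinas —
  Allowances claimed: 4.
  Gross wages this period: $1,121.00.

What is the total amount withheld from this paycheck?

Canton Income Tax: taxable = $1,121.00 − 4×$90.00 = $761.00
  $46.20 + 13.6% × ($761.00 − $600.00) = $46.20 + 13.6% × $161.00 = $68.10
Transit Levy: 6.1% × $1,121.00 = $68.38
Total: $68.10 + $68.38 = $136.48

$136.48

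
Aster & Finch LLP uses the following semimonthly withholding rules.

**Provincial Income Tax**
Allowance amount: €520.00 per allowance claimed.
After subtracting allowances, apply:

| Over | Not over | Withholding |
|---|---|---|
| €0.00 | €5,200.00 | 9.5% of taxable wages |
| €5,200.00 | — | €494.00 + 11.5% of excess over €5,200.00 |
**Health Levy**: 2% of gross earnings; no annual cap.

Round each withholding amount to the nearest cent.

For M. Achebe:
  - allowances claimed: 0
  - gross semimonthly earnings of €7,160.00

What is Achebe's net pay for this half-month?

Provincial Income Tax: taxable = €7,160.00
  €494.00 + 11.5% × (€7,160.00 − €5,200.00) = €494.00 + 11.5% × €1,960.00 = €719.40
Health Levy: 2% × €7,160.00 = €143.20
Total withheld: €719.40 + €143.20 = €862.60
Net pay: €7,160.00 − €862.60 = €6,297.40

€6,297.40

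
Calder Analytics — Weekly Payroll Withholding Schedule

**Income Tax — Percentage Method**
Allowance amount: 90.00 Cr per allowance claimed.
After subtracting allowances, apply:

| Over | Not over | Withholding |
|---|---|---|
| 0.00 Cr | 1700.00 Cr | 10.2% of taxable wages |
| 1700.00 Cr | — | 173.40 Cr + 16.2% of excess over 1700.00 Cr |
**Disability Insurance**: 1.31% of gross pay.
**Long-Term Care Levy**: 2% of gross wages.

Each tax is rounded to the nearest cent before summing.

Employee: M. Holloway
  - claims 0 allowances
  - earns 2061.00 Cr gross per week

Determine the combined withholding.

300.10 Cr

Income Tax: taxable = 2061.00 Cr
  173.40 Cr + 16.2% × (2061.00 Cr − 1700.00 Cr) = 173.40 Cr + 16.2% × 361.00 Cr = 231.88 Cr
Disability Insurance: 1.31% × 2061.00 Cr = 27.00 Cr
Long-Term Care Levy: 2% × 2061.00 Cr = 41.22 Cr
Total: 231.88 Cr + 27.00 Cr + 41.22 Cr = 300.10 Cr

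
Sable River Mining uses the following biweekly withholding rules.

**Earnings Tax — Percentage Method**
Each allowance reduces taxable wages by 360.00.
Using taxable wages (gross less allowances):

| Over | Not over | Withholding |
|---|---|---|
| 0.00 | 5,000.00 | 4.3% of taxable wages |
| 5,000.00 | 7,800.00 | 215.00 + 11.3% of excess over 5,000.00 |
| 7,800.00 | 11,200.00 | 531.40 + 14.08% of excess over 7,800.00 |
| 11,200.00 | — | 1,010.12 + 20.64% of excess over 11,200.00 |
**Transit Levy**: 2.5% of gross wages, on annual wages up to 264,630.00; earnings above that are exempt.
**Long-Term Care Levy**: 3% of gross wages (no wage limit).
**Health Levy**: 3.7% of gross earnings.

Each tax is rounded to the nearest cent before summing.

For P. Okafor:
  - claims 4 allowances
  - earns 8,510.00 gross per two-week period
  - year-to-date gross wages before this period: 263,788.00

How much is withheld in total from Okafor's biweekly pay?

1,040.13

Earnings Tax: taxable = 8,510.00 − 4×360.00 = 7,070.00
  215.00 + 11.3% × (7,070.00 − 5,000.00) = 215.00 + 11.3% × 2,070.00 = 448.91
Transit Levy: cap 264,630.00 − YTD 263,788.00 = 842.00 subject; 2.5% × 842.00 = 21.05
Long-Term Care Levy: 3% × 8,510.00 = 255.30
Health Levy: 3.7% × 8,510.00 = 314.87
Total: 448.91 + 21.05 + 255.30 + 314.87 = 1,040.13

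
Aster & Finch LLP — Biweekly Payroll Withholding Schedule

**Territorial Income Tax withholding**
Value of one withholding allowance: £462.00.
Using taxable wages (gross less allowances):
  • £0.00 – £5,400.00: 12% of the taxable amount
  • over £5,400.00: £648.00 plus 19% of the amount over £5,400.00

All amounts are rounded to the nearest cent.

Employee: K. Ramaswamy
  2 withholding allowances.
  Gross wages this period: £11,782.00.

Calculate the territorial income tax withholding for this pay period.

£1,685.02

Territorial Income Tax: taxable = £11,782.00 − 2×£462.00 = £10,858.00
  £648.00 + 19% × (£10,858.00 − £5,400.00) = £648.00 + 19% × £5,458.00 = £1,685.02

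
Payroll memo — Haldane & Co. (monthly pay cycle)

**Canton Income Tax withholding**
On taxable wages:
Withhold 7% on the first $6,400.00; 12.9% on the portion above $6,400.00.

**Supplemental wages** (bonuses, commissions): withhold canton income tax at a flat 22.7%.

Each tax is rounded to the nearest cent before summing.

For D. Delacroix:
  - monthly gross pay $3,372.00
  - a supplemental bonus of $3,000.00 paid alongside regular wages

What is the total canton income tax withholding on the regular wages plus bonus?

Canton Income Tax: taxable = $3,372.00
  7% × $3,372.00 = $236.04
Supplemental (22.7% flat on bonus): 22.7% × $3,000.00 = $681.00
Total canton income tax: $236.04 + $681.00 = $917.04

$917.04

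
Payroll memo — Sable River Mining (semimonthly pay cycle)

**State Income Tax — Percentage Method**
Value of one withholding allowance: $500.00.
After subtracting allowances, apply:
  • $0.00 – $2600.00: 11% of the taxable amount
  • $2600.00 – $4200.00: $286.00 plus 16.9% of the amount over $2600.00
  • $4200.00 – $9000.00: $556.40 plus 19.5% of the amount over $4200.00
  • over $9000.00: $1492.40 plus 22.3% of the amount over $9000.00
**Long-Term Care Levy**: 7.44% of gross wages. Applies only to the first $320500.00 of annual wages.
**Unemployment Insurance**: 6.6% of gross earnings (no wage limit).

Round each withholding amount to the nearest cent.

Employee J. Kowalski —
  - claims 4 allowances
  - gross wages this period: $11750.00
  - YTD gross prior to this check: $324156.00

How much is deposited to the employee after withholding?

State Income Tax: taxable = $11750.00 − 4×$500.00 = $9750.00
  $1492.40 + 22.3% × ($9750.00 − $9000.00) = $1492.40 + 22.3% × $750.00 = $1659.65
Long-Term Care Levy: YTD $324156.00 ≥ cap $320500.00 → $0.00
Unemployment Insurance: 6.6% × $11750.00 = $775.50
Total withheld: $1659.65 + $0.00 + $775.50 = $2435.15
Net pay: $11750.00 − $2435.15 = $9314.85

$9314.85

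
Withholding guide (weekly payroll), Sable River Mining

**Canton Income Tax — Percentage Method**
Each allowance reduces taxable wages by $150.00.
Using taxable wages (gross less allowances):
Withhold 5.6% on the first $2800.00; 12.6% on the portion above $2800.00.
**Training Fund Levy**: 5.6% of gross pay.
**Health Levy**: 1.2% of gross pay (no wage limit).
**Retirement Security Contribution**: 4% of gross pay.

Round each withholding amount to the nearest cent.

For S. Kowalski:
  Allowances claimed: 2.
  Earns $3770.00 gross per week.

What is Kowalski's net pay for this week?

Canton Income Tax: taxable = $3770.00 − 2×$150.00 = $3470.00
  $156.80 + 12.6% × ($3470.00 − $2800.00) = $156.80 + 12.6% × $670.00 = $241.22
Training Fund Levy: 5.6% × $3770.00 = $211.12
Health Levy: 1.2% × $3770.00 = $45.24
Retirement Security Contribution: 4% × $3770.00 = $150.80
Total withheld: $241.22 + $211.12 + $45.24 + $150.80 = $648.38
Net pay: $3770.00 − $648.38 = $3121.62

$3121.62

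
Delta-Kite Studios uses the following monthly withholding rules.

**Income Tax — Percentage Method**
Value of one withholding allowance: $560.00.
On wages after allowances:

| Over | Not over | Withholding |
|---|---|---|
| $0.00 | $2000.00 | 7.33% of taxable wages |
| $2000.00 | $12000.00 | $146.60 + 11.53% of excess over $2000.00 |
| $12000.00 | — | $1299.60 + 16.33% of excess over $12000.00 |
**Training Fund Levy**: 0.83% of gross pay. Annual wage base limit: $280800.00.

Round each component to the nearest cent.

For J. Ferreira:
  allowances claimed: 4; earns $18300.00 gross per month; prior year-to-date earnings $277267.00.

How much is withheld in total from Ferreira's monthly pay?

Income Tax: taxable = $18300.00 − 4×$560.00 = $16060.00
  $1299.60 + 16.33% × ($16060.00 − $12000.00) = $1299.60 + 16.33% × $4060.00 = $1962.60
Training Fund Levy: cap $280800.00 − YTD $277267.00 = $3533.00 subject; 0.83% × $3533.00 = $29.32
Total: $1962.60 + $29.32 = $1991.92

$1991.92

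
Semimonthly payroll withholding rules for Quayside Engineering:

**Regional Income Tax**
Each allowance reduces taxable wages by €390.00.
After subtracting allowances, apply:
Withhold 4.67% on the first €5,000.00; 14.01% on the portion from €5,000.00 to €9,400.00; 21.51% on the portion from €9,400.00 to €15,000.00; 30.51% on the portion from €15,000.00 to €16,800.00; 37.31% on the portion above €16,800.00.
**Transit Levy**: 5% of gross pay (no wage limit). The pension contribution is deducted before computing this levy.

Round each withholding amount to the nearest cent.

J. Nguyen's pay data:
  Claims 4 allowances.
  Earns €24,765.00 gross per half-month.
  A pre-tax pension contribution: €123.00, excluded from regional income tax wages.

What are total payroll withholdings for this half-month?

Regional Income Tax: taxable = €24,765.00 − €123.00 − 4×€390.00 = €23,082.00
  €2,603.68 + 37.31% × (€23,082.00 − €16,800.00) = €2,603.68 + 37.31% × €6,282.00 = €4,947.49
Transit Levy: 5% × €24,642.00 = €1,232.10
Total: €4,947.49 + €1,232.10 = €6,179.59

€6,179.59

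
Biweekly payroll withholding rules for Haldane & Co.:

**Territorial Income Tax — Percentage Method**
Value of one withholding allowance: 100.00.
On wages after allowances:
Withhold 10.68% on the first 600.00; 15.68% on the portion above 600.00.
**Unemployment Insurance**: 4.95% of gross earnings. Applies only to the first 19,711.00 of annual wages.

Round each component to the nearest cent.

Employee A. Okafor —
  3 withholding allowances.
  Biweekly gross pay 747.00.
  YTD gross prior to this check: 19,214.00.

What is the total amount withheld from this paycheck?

Territorial Income Tax: taxable = 747.00 − 3×100.00 = 447.00
  10.68% × 447.00 = 47.74
Unemployment Insurance: cap 19,711.00 − YTD 19,214.00 = 497.00 subject; 4.95% × 497.00 = 24.60
Total: 47.74 + 24.60 = 72.34

72.34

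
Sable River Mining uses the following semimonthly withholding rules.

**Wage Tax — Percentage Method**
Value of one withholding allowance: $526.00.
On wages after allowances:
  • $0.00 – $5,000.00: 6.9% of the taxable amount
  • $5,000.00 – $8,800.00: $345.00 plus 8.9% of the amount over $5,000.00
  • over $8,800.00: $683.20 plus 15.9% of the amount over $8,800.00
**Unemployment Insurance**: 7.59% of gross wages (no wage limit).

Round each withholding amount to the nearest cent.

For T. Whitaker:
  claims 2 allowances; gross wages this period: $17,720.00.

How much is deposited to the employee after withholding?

$14,440.84

Wage Tax: taxable = $17,720.00 − 2×$526.00 = $16,668.00
  $683.20 + 15.9% × ($16,668.00 − $8,800.00) = $683.20 + 15.9% × $7,868.00 = $1,934.21
Unemployment Insurance: 7.59% × $17,720.00 = $1,344.95
Total withheld: $1,934.21 + $1,344.95 = $3,279.16
Net pay: $17,720.00 − $3,279.16 = $14,440.84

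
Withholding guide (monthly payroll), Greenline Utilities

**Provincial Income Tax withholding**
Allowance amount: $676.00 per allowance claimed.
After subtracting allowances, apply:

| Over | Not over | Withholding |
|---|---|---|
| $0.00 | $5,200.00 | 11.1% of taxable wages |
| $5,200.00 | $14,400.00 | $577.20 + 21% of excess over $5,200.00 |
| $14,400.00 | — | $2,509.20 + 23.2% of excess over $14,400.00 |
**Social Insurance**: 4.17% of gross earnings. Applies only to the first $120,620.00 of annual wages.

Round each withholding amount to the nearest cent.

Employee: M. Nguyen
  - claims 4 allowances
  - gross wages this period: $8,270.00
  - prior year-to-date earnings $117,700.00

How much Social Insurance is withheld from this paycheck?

$121.76

Social Insurance: cap $120,620.00 − YTD $117,700.00 = $2,920.00 subject; 4.17% × $2,920.00 = $121.76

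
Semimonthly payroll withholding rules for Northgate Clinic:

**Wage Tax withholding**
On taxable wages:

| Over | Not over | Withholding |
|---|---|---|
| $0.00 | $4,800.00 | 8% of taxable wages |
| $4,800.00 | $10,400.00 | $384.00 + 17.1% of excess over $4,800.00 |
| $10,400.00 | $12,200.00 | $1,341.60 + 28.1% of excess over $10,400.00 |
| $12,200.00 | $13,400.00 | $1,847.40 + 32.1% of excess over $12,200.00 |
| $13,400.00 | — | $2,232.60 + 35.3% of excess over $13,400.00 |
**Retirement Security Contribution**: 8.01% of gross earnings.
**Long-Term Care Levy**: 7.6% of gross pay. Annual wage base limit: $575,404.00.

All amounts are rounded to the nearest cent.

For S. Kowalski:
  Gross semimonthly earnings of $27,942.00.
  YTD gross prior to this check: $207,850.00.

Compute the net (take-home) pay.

$16,214.33

Wage Tax: taxable = $27,942.00
  $2,232.60 + 35.3% × ($27,942.00 − $13,400.00) = $2,232.60 + 35.3% × $14,542.00 = $7,365.93
Retirement Security Contribution: 8.01% × $27,942.00 = $2,238.15
Long-Term Care Levy: 7.6% × $27,942.00 = $2,123.59
Total withheld: $7,365.93 + $2,238.15 + $2,123.59 = $11,727.67
Net pay: $27,942.00 − $11,727.67 = $16,214.33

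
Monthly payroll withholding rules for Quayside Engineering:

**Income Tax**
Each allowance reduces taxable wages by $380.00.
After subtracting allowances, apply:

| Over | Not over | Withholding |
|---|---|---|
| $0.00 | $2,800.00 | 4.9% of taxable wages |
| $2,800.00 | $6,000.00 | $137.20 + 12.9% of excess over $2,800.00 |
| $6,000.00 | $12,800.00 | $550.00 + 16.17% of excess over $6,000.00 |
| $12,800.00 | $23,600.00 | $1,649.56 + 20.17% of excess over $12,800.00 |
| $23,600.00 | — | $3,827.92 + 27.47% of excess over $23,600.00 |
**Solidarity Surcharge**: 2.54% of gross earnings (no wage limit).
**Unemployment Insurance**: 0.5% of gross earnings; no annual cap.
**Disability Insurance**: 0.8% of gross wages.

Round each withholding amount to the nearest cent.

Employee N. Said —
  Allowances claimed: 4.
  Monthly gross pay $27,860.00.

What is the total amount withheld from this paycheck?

Income Tax: taxable = $27,860.00 − 4×$380.00 = $26,340.00
  $3,827.92 + 27.47% × ($26,340.00 − $23,600.00) = $3,827.92 + 27.47% × $2,740.00 = $4,580.60
Solidarity Surcharge: 2.54% × $27,860.00 = $707.64
Unemployment Insurance: 0.5% × $27,860.00 = $139.30
Disability Insurance: 0.8% × $27,860.00 = $222.88
Total: $4,580.60 + $707.64 + $139.30 + $222.88 = $5,650.42

$5,650.42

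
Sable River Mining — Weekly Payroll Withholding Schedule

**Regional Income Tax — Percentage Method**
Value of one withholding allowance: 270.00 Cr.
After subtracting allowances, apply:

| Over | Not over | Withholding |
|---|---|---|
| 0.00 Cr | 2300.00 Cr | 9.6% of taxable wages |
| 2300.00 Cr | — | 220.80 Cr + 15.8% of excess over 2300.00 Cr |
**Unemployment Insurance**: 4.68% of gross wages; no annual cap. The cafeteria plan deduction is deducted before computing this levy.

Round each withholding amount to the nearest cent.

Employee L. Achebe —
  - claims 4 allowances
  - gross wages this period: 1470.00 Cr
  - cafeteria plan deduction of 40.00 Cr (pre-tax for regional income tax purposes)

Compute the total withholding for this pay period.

100.52 Cr

Regional Income Tax: taxable = 1470.00 Cr − 40.00 Cr − 4×270.00 Cr = 350.00 Cr
  9.6% × 350.00 Cr = 33.60 Cr
Unemployment Insurance: 4.68% × 1430.00 Cr = 66.92 Cr
Total: 33.60 Cr + 66.92 Cr = 100.52 Cr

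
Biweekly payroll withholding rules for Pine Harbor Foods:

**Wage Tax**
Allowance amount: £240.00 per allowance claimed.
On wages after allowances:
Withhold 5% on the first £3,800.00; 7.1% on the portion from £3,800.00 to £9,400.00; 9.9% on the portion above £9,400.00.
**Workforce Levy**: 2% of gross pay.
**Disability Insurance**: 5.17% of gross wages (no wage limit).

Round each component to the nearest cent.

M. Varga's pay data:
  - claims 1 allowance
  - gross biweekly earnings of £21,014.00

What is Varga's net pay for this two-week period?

Wage Tax: taxable = £21,014.00 − 1×£240.00 = £20,774.00
  £587.60 + 9.9% × (£20,774.00 − £9,400.00) = £587.60 + 9.9% × £11,374.00 = £1,713.63
Workforce Levy: 2% × £21,014.00 = £420.28
Disability Insurance: 5.17% × £21,014.00 = £1,086.42
Total withheld: £1,713.63 + £420.28 + £1,086.42 = £3,220.33
Net pay: £21,014.00 − £3,220.33 = £17,793.67

£17,793.67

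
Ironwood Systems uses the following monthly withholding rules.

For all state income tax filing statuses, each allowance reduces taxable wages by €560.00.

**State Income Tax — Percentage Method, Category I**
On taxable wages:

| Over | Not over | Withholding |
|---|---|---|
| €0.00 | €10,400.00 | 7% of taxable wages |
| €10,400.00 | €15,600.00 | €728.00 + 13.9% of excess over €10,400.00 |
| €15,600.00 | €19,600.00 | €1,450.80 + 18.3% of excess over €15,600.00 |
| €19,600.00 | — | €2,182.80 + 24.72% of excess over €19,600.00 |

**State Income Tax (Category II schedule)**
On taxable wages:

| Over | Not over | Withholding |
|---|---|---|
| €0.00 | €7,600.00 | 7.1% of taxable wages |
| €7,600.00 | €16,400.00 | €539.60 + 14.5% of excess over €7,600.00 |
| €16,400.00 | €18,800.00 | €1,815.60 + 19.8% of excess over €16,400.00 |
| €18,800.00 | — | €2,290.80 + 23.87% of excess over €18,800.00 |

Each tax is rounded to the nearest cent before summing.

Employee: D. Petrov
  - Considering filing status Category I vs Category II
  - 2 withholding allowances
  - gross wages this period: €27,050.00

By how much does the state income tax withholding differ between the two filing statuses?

State Income Tax (Category I): taxable = €27,050.00 − 2×€560.00 = €25,930.00
  €2,182.80 + 24.72% × (€25,930.00 − €19,600.00) = €2,182.80 + 24.72% × €6,330.00 = €3,747.58
State Income Tax (Category II): taxable = €27,050.00 − 2×€560.00 = €25,930.00
  €2,290.80 + 23.87% × (€25,930.00 − €18,800.00) = €2,290.80 + 23.87% × €7,130.00 = €3,992.73
Difference: |€3,747.58 − €3,992.73| = €245.15 (higher under Category II)

€245.15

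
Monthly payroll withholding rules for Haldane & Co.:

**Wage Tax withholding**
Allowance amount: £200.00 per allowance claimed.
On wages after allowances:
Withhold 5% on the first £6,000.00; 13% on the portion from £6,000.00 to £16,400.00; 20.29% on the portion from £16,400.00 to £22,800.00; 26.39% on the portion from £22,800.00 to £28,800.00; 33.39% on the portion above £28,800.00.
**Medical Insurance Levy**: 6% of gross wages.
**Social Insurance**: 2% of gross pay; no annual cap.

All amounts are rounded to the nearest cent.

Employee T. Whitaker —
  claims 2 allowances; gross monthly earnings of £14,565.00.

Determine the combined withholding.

Wage Tax: taxable = £14,565.00 − 2×£200.00 = £14,165.00
  £300.00 + 13% × (£14,165.00 − £6,000.00) = £300.00 + 13% × £8,165.00 = £1,361.45
Medical Insurance Levy: 6% × £14,565.00 = £873.90
Social Insurance: 2% × £14,565.00 = £291.30
Total: £1,361.45 + £873.90 + £291.30 = £2,526.65

£2,526.65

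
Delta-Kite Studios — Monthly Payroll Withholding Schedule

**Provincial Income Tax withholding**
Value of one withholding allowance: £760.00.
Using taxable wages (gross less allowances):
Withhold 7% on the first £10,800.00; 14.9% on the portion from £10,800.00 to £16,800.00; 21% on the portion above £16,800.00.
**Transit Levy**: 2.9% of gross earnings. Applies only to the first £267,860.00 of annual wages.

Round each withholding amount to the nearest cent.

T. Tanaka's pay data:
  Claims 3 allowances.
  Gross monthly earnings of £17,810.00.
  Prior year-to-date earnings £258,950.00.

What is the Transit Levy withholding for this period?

£258.39

Transit Levy: cap £267,860.00 − YTD £258,950.00 = £8,910.00 subject; 2.9% × £8,910.00 = £258.39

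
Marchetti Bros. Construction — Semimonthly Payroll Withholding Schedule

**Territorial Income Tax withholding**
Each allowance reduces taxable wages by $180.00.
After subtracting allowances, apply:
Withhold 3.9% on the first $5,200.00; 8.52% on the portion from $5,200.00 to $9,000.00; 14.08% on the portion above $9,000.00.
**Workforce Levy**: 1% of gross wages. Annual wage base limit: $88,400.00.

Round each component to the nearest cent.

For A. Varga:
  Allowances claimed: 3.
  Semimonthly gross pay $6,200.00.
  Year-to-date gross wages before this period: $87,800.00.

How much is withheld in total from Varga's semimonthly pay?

Territorial Income Tax: taxable = $6,200.00 − 3×$180.00 = $5,660.00
  $202.80 + 8.52% × ($5,660.00 − $5,200.00) = $202.80 + 8.52% × $460.00 = $241.99
Workforce Levy: cap $88,400.00 − YTD $87,800.00 = $600.00 subject; 1% × $600.00 = $6.00
Total: $241.99 + $6.00 = $247.99

$247.99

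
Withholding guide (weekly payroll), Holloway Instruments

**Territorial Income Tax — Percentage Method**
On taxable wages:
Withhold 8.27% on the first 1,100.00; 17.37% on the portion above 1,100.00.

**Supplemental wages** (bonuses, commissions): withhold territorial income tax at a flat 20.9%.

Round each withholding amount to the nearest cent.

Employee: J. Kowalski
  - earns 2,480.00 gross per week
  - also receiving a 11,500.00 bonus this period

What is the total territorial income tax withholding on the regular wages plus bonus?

Territorial Income Tax: taxable = 2,480.00
  90.97 + 17.37% × (2,480.00 − 1,100.00) = 90.97 + 17.37% × 1,380.00 = 330.68
Supplemental (20.9% flat on bonus): 20.9% × 11,500.00 = 2,403.50
Total territorial income tax: 330.68 + 2,403.50 = 2,734.18

2,734.18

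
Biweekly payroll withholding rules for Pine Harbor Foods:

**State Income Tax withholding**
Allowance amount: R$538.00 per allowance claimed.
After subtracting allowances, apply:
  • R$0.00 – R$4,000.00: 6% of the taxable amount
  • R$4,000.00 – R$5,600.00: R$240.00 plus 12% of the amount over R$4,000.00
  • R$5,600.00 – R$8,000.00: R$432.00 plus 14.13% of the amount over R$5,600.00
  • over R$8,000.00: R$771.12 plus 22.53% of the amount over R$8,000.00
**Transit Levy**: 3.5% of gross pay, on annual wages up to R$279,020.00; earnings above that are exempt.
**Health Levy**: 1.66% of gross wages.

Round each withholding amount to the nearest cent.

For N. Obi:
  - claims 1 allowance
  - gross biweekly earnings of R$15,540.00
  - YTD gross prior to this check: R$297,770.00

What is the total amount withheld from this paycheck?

State Income Tax: taxable = R$15,540.00 − 1×R$538.00 = R$15,002.00
  R$771.12 + 22.53% × (R$15,002.00 − R$8,000.00) = R$771.12 + 22.53% × R$7,002.00 = R$2,348.67
Transit Levy: YTD R$297,770.00 ≥ cap R$279,020.00 → R$0.00
Health Levy: 1.66% × R$15,540.00 = R$257.96
Total: R$2,348.67 + R$0.00 + R$257.96 = R$2,606.63

R$2,606.63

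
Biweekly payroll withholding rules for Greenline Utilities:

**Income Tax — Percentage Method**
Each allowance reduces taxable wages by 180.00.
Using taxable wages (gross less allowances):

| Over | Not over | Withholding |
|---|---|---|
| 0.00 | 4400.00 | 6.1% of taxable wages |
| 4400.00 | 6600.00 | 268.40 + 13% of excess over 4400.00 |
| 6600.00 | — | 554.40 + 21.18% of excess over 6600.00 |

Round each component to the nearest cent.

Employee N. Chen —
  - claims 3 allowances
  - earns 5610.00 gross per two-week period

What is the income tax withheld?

Income Tax: taxable = 5610.00 − 3×180.00 = 5070.00
  268.40 + 13% × (5070.00 − 4400.00) = 268.40 + 13% × 670.00 = 355.50

355.50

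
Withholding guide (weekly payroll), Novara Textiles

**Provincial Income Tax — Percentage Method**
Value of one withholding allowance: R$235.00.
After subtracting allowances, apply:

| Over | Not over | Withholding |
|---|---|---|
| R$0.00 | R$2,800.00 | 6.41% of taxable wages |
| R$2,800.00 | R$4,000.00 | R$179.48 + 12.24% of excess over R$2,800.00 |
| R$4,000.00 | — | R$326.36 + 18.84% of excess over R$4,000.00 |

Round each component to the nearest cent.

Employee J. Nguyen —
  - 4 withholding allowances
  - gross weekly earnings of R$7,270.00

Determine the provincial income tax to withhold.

R$765.33

Provincial Income Tax: taxable = R$7,270.00 − 4×R$235.00 = R$6,330.00
  R$326.36 + 18.84% × (R$6,330.00 − R$4,000.00) = R$326.36 + 18.84% × R$2,330.00 = R$765.33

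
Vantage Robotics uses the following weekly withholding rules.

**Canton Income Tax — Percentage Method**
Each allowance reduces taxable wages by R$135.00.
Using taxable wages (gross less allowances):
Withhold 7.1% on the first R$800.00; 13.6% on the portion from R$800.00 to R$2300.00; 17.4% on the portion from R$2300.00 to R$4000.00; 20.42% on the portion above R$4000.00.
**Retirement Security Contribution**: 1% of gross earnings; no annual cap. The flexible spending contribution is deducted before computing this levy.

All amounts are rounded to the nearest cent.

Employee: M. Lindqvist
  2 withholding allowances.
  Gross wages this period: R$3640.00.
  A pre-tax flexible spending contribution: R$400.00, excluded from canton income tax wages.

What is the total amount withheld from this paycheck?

R$409.78

Canton Income Tax: taxable = R$3640.00 − R$400.00 − 2×R$135.00 = R$2970.00
  R$260.80 + 17.4% × (R$2970.00 − R$2300.00) = R$260.80 + 17.4% × R$670.00 = R$377.38
Retirement Security Contribution: 1% × R$3240.00 = R$32.40
Total: R$377.38 + R$32.40 = R$409.78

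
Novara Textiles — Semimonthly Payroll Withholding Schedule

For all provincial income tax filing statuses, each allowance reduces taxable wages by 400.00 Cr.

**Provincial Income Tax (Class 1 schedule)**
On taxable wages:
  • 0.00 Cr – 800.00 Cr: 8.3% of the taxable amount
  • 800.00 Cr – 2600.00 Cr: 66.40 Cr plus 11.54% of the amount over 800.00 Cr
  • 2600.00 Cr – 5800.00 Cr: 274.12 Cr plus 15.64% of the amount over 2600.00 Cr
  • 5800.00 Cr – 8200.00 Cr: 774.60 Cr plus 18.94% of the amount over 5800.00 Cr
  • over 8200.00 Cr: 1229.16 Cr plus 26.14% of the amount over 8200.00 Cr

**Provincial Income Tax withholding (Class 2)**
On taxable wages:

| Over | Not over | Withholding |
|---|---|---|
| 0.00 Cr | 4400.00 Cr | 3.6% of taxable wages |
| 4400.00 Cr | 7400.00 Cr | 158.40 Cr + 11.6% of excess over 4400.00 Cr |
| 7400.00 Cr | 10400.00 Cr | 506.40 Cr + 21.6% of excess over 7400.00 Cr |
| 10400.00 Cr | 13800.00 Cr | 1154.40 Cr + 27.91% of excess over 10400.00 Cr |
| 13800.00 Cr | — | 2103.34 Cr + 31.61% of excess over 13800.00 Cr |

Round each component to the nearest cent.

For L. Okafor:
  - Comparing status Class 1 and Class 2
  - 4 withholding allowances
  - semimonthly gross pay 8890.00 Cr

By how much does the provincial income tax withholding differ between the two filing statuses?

Provincial Income Tax (Class 1): taxable = 8890.00 Cr − 4×400.00 Cr = 7290.00 Cr
  774.60 Cr + 18.94% × (7290.00 Cr − 5800.00 Cr) = 774.60 Cr + 18.94% × 1490.00 Cr = 1056.81 Cr
Provincial Income Tax (Class 2): taxable = 8890.00 Cr − 4×400.00 Cr = 7290.00 Cr
  158.40 Cr + 11.6% × (7290.00 Cr − 4400.00 Cr) = 158.40 Cr + 11.6% × 2890.00 Cr = 493.64 Cr
Difference: |1056.81 Cr − 493.64 Cr| = 563.17 Cr (higher under Class 1)

563.17 Cr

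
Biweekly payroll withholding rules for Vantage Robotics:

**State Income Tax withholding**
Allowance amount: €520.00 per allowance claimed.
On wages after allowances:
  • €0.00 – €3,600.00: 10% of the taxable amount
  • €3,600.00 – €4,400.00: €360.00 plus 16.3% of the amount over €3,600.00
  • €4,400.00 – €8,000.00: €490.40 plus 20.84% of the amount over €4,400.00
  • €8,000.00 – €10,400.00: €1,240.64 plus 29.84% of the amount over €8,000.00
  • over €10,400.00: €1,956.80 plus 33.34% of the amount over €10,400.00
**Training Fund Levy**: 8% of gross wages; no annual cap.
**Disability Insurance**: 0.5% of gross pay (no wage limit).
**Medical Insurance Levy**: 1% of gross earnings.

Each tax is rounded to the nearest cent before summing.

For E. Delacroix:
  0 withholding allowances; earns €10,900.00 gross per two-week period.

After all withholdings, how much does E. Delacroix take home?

€7,741.00

State Income Tax: taxable = €10,900.00
  €1,956.80 + 33.34% × (€10,900.00 − €10,400.00) = €1,956.80 + 33.34% × €500.00 = €2,123.50
Training Fund Levy: 8% × €10,900.00 = €872.00
Disability Insurance: 0.5% × €10,900.00 = €54.50
Medical Insurance Levy: 1% × €10,900.00 = €109.00
Total withheld: €2,123.50 + €872.00 + €54.50 + €109.00 = €3,159.00
Net pay: €10,900.00 − €3,159.00 = €7,741.00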